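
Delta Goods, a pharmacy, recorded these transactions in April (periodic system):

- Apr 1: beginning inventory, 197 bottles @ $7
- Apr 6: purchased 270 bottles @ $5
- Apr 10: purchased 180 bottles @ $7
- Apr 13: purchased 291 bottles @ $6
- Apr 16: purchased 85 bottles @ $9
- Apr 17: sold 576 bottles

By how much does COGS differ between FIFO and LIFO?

FIFO COGS: 197 @ $7 + 270 @ $5 + 109 @ $7 = $3,492
LIFO COGS: 85 @ $9 + 291 @ $6 + 180 @ $7 + 20 @ $5 = $3,871
Difference = |$3,492 − $3,871| = $379

$379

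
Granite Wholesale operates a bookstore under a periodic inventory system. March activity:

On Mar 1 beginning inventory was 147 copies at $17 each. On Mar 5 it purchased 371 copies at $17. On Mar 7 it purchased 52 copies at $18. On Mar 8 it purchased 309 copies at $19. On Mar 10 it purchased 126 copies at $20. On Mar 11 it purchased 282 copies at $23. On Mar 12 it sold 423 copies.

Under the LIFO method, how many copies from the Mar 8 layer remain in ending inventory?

Mar 12, 423 sold [LIFO — newest first]: 282 @ $23 + 126 @ $20 + 15 @ $19 = $9,291
Ending inventory: 147 @ $17 + 371 @ $17 + 52 @ $18 + 294 @ $19 = $15,328

294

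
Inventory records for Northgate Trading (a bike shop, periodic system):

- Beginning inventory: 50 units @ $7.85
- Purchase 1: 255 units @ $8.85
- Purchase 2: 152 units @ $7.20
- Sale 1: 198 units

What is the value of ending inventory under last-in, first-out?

Ending inventory = $2,242.15

Sale 1 (198) [LIFO — newest first]: 152 @ $7.20 + 46 @ $8.85 = $1,501.50
Ending inventory: 50 @ $7.85 + 209 @ $8.85 = $2,242.15
Check: goods available $3,743.65 = COGS $1,501.50 + ending $2,242.15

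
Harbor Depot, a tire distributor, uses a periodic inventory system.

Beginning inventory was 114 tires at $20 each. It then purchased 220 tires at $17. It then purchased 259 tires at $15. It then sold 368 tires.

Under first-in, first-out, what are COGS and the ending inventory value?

Sale 1 (368) [FIFO — oldest first]: 114 @ $20 + 220 @ $17 + 34 @ $15 = $6,530
Ending inventory: 225 @ $15 = $3,375

COGS = $6,530; ending inventory = $3,375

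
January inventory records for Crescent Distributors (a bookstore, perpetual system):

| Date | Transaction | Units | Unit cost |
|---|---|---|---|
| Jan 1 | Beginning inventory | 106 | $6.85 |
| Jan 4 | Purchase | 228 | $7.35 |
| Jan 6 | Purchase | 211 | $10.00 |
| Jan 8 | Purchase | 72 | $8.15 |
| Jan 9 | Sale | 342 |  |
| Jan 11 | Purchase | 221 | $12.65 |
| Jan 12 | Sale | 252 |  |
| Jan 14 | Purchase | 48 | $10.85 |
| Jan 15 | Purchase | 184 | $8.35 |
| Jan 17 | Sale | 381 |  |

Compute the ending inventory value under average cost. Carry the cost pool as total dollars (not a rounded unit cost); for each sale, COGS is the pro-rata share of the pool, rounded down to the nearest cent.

Ending inventory = $908.18

After Jan 1: 106 on hand, pool $726.10 (≈ $6.8500 each)
After Jan 4: 334 on hand, pool $2,401.90 (≈ $7.1913 each)
After Jan 6: 545 on hand, pool $4,511.90 (≈ $8.2787 each)
After Jan 8: 617 on hand, pool $5,098.70 (≈ $8.2637 each)
Jan 9, sell 342: 342/617 × $5,098.70 → $2,826.18
After Jan 11: 496 on hand, pool $5,068.17 (≈ $10.2181 each)
Jan 12, sell 252: 252/496 × $5,068.17 → $2,574.95
After Jan 14: 292 on hand, pool $3,014.02 (≈ $10.3220 each)
After Jan 15: 476 on hand, pool $4,550.42 (≈ $9.5597 each)
Jan 17, sell 381: 381/476 × $4,550.42 → $3,642.24
Total COGS = $2,826.18 + $2,574.95 + $3,642.24 = $9,043.37
Ending inventory (cost pool remaining) = $908.18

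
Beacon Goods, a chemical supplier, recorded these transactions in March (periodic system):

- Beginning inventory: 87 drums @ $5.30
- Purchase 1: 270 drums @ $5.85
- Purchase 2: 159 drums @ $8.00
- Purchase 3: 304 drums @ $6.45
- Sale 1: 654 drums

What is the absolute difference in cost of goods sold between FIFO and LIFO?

$147.45

FIFO COGS: 87 @ $5.30 + 270 @ $5.85 + 159 @ $8.00 + 138 @ $6.45 = $4,202.70
LIFO COGS: 304 @ $6.45 + 159 @ $8.00 + 191 @ $5.85 = $4,350.15
Difference = |$4,202.70 − $4,350.15| = $147.45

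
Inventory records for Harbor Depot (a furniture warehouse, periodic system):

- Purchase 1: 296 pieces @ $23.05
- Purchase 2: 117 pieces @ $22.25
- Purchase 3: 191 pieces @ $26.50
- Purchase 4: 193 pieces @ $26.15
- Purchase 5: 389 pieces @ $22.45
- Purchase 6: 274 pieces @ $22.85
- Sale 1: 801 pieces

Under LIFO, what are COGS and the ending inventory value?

Sale 1 (801) [LIFO — newest first]: 274 @ $22.85 + 389 @ $22.45 + 138 @ $26.15 = $18,602.65
Ending inventory: 296 @ $23.05 + 117 @ $22.25 + 191 @ $26.50 + 55 @ $26.15 = $15,925.80

COGS = $18,602.65; ending inventory = $15,925.80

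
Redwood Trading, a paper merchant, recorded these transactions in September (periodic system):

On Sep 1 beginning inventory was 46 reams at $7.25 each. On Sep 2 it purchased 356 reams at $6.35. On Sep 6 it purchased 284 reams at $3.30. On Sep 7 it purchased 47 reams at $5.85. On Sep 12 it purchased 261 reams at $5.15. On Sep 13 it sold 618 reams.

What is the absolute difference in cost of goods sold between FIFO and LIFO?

FIFO COGS: 46 @ $7.25 + 356 @ $6.35 + 216 @ $3.30 = $3,306.90
LIFO COGS: 261 @ $5.15 + 47 @ $5.85 + 284 @ $3.30 + 26 @ $6.35 = $2,721.40
Difference = |$3,306.90 − $2,721.40| = $585.50

$585.50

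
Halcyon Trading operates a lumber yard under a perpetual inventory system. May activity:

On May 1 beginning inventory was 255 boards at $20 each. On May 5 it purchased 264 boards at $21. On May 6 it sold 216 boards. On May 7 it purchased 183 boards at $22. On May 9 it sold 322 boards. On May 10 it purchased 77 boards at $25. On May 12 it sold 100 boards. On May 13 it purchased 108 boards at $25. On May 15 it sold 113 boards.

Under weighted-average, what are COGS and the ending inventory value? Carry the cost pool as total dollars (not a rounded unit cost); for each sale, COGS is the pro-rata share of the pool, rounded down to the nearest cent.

COGS = $16,100.94; ending inventory = $3,194.06

After May 1: 255 on hand, pool $5,100.00 (≈ $20.0000 each)
After May 5: 519 on hand, pool $10,644.00 (≈ $20.5087 each)
May 6, sell 216: 216/519 × $10,644.00 → $4,429.87
After May 7: 486 on hand, pool $10,240.13 (≈ $21.0702 each)
May 9, sell 322: 322/486 × $10,240.13 → $6,784.61
After May 10: 241 on hand, pool $5,380.52 (≈ $22.3258 each)
May 12, sell 100: 100/241 × $5,380.52 → $2,232.58
After May 13: 249 on hand, pool $5,847.94 (≈ $23.4857 each)
May 15, sell 113: 113/249 × $5,847.94 → $2,653.88
Total COGS = $4,429.87 + $6,784.61 + $2,232.58 + $2,653.88 = $16,100.94
Ending inventory (cost pool remaining) = $3,194.06
Check: goods available $19,295.00 = COGS $16,100.94 + ending $3,194.06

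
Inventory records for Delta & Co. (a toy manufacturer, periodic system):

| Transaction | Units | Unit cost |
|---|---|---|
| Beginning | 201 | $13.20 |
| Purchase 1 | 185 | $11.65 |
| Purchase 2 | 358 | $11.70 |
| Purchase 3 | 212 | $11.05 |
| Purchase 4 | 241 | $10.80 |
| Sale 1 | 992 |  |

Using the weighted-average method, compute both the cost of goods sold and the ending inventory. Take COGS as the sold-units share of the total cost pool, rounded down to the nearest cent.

COGS = $11,554.64; ending inventory = $2,387.81

Sale 1, sell 992: 992/1197 × $13,942.45 → $11,554.64
Ending inventory (cost pool remaining) = $2,387.81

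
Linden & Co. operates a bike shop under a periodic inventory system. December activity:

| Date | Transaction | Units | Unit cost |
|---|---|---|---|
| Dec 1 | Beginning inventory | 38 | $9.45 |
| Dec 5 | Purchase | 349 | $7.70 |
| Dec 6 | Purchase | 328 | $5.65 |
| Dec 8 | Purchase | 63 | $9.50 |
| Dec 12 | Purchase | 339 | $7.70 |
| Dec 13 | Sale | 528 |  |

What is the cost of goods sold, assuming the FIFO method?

Dec 13, 528 sold [FIFO — oldest first]: 38 @ $9.45 + 349 @ $7.70 + 141 @ $5.65 = $3,843.05
Ending inventory: 187 @ $5.65 + 63 @ $9.50 + 339 @ $7.70 = $4,265.35
Check: goods available $8,108.40 = COGS $3,843.05 + ending $4,265.35

COGS = $3,843.05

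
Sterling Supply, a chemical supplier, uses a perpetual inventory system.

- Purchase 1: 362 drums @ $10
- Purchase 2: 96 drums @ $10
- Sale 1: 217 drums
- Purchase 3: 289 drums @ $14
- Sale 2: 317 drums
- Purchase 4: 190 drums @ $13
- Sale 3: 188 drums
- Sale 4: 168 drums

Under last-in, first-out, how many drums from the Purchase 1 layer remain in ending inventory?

47

Sale 1 (217) [LIFO — newest first]: 96 @ $10 + 121 @ $10 = $2,170
Sale 2 (317) [LIFO — newest first]: 289 @ $14 + 28 @ $10 = $4,326
Sale 3 (188) [LIFO — newest first]: 188 @ $13 = $2,444
Sale 4 (168) [LIFO — newest first]: 2 @ $13 + 166 @ $10 = $1,686
Total COGS = $2,170 + $4,326 + $2,444 + $1,686 = $10,626
Ending inventory: 47 @ $10 = $470
Check: goods available $11,096 = COGS $10,626 + ending $470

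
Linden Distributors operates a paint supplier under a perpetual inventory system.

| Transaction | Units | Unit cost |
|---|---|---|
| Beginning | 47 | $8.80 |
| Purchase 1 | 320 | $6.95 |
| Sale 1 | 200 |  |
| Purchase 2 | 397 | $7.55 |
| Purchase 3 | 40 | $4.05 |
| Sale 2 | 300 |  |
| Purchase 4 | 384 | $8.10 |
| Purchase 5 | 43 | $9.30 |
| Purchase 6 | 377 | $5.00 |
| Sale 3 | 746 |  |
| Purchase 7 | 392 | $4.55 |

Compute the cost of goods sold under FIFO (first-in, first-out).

Sale 1 (200) [FIFO — oldest first]: 47 @ $8.80 + 153 @ $6.95 = $1,476.95
Sale 2 (300) [FIFO — oldest first]: 167 @ $6.95 + 133 @ $7.55 = $2,164.80
Sale 3 (746) [FIFO — oldest first]: 264 @ $7.55 + 40 @ $4.05 + 384 @ $8.10 + 43 @ $9.30 + 15 @ $5.00 = $5,740.50
Total COGS = $1,476.95 + $2,164.80 + $5,740.50 = $9,382.25
Ending inventory: 362 @ $5.00 + 392 @ $4.55 = $3,593.60

COGS = $9,382.25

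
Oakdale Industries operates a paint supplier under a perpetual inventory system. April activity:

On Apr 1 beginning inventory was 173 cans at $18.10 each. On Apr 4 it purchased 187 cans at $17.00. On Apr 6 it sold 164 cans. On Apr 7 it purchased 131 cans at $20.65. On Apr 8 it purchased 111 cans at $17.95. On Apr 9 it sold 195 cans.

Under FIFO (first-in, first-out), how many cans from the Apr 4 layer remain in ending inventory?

1

Apr 6, 164 sold [FIFO — oldest first]: 164 @ $18.10 = $2,968.40
Apr 9, 195 sold [FIFO — oldest first]: 9 @ $18.10 + 186 @ $17.00 = $3,324.90
Total COGS = $2,968.40 + $3,324.90 = $6,293.30
Ending inventory: 1 @ $17.00 + 131 @ $20.65 + 111 @ $17.95 = $4,714.60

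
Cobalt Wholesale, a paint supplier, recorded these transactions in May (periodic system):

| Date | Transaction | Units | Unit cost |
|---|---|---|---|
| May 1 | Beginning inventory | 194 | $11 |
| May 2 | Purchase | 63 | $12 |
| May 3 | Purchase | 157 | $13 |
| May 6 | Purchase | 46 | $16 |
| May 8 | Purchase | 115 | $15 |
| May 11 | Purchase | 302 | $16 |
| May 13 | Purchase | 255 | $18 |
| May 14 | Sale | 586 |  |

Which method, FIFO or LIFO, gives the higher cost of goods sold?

FIFO COGS: 194 @ $11 + 63 @ $12 + 157 @ $13 + 46 @ $16 + 115 @ $15 + 11 @ $16 = $7,568
LIFO COGS: 255 @ $18 + 302 @ $16 + 29 @ $15 = $9,857

LIFO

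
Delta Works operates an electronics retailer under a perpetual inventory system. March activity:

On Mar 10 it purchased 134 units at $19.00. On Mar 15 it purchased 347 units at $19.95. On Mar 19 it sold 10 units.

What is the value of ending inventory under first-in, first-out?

Mar 19, 10 sold [FIFO — oldest first]: 10 @ $19.00 = $190.00
Ending inventory: 124 @ $19.00 + 347 @ $19.95 = $9,278.65
Check: goods available $9,468.65 = COGS $190.00 + ending $9,278.65

Ending inventory = $9,278.65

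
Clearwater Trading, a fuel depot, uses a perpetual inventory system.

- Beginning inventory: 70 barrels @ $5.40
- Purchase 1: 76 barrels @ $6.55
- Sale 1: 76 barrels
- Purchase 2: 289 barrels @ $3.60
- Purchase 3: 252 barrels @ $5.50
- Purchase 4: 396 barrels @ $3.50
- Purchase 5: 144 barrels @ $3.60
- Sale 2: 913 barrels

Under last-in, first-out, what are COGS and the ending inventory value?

COGS = $4,223.80; ending inventory = $982.80

Sale 1 (76) [LIFO — newest first]: 76 @ $6.55 = $497.80
Sale 2 (913) [LIFO — newest first]: 144 @ $3.60 + 396 @ $3.50 + 252 @ $5.50 + 121 @ $3.60 = $3,726.00
Total COGS = $497.80 + $3,726.00 = $4,223.80
Ending inventory: 70 @ $5.40 + 168 @ $3.60 = $982.80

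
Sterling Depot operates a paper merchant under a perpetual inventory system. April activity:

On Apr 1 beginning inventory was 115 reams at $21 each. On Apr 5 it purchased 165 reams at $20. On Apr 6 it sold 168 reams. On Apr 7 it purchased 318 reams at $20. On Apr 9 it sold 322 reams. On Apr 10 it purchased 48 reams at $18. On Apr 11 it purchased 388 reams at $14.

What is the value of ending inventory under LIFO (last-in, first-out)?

Ending inventory = $8,564

Apr 6, 168 sold [LIFO — newest first]: 165 @ $20 + 3 @ $21 = $3,363
Apr 9, 322 sold [LIFO — newest first]: 318 @ $20 + 4 @ $21 = $6,444
Total COGS = $3,363 + $6,444 = $9,807
Ending inventory: 108 @ $21 + 48 @ $18 + 388 @ $14 = $8,564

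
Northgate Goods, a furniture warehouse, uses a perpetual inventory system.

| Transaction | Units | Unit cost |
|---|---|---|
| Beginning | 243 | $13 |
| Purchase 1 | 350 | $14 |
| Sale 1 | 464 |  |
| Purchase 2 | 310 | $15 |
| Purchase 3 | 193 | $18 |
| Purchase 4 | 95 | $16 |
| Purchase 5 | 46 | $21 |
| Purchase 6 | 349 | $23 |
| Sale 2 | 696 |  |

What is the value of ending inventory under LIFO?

Sale 1 (464) [LIFO — newest first]: 350 @ $14 + 114 @ $13 = $6,382
Sale 2 (696) [LIFO — newest first]: 349 @ $23 + 46 @ $21 + 95 @ $16 + 193 @ $18 + 13 @ $15 = $14,182
Total COGS = $6,382 + $14,182 = $20,564
Ending inventory: 129 @ $13 + 297 @ $15 = $6,132

Ending inventory = $6,132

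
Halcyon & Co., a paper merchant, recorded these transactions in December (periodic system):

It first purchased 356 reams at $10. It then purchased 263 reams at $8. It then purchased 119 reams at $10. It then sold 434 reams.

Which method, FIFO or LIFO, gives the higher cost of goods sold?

FIFO COGS: 356 @ $10 + 78 @ $8 = $4,184
LIFO COGS: 119 @ $10 + 263 @ $8 + 52 @ $10 = $3,814

FIFO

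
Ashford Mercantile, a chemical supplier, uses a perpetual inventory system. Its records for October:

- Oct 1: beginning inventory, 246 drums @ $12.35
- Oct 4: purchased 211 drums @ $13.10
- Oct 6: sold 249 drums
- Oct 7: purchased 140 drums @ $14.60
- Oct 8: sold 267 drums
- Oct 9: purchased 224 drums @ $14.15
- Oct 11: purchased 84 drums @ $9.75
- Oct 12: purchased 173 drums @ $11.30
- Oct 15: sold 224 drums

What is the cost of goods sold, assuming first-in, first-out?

Oct 6, 249 sold [FIFO — oldest first]: 246 @ $12.35 + 3 @ $13.10 = $3,077.40
Oct 8, 267 sold [FIFO — oldest first]: 208 @ $13.10 + 59 @ $14.60 = $3,586.20
Oct 15, 224 sold [FIFO — oldest first]: 81 @ $14.60 + 143 @ $14.15 = $3,206.05
Total COGS = $3,077.40 + $3,586.20 + $3,206.05 = $9,869.65
Ending inventory: 81 @ $14.15 + 84 @ $9.75 + 173 @ $11.30 = $3,920.05

COGS = $9,869.65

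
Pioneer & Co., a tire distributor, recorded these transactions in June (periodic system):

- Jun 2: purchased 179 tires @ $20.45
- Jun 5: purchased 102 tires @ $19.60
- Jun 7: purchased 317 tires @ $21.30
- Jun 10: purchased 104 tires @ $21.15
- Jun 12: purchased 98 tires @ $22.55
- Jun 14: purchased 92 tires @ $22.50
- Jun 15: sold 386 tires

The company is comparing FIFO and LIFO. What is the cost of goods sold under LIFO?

FIFO COGS: 179 @ $20.45 + 102 @ $19.60 + 105 @ $21.30 = $7,896.25
LIFO COGS: 92 @ $22.50 + 98 @ $22.55 + 104 @ $21.15 + 92 @ $21.30 = $8,439.10

COGS = $8,439.10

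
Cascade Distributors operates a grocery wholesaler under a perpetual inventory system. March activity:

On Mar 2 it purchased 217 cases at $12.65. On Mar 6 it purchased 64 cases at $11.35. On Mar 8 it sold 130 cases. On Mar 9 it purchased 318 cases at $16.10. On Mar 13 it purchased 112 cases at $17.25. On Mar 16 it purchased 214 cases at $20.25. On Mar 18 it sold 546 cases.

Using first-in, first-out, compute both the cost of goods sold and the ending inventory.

COGS = $9,919.50; ending inventory = $4,937.25

Mar 8, 130 sold [FIFO — oldest first]: 130 @ $12.65 = $1,644.50
Mar 18, 546 sold [FIFO — oldest first]: 87 @ $12.65 + 64 @ $11.35 + 318 @ $16.10 + 77 @ $17.25 = $8,275.00
Total COGS = $1,644.50 + $8,275.00 = $9,919.50
Ending inventory: 35 @ $17.25 + 214 @ $20.25 = $4,937.25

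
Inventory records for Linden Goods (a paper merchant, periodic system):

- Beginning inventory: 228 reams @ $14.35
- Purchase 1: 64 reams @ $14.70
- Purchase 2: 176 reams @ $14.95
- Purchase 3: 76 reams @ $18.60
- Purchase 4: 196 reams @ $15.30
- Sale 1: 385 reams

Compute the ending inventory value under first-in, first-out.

Ending inventory = $5,653.25

Sale 1 (385) [FIFO — oldest first]: 228 @ $14.35 + 64 @ $14.70 + 93 @ $14.95 = $5,602.95
Ending inventory: 83 @ $14.95 + 76 @ $18.60 + 196 @ $15.30 = $5,653.25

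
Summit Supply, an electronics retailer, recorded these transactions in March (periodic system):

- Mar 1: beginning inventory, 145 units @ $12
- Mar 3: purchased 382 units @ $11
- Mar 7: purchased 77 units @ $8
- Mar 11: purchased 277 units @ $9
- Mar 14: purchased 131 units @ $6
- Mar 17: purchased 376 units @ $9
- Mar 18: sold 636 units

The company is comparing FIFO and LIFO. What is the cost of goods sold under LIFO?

FIFO COGS: 145 @ $12 + 382 @ $11 + 77 @ $8 + 32 @ $9 = $6,846
LIFO COGS: 376 @ $9 + 131 @ $6 + 129 @ $9 = $5,331

COGS = $5,331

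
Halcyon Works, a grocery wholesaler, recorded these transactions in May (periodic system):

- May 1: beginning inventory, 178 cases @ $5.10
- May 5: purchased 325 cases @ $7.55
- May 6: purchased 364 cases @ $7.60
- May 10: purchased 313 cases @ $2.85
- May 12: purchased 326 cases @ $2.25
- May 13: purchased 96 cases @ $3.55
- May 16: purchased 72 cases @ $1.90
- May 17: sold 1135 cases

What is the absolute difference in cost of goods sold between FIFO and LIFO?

$2,295.80

FIFO COGS: 178 @ $5.10 + 325 @ $7.55 + 364 @ $7.60 + 268 @ $2.85 = $6,891.75
LIFO COGS: 72 @ $1.90 + 96 @ $3.55 + 326 @ $2.25 + 313 @ $2.85 + 328 @ $7.60 = $4,595.95
Difference = |$6,891.75 − $4,595.95| = $2,295.80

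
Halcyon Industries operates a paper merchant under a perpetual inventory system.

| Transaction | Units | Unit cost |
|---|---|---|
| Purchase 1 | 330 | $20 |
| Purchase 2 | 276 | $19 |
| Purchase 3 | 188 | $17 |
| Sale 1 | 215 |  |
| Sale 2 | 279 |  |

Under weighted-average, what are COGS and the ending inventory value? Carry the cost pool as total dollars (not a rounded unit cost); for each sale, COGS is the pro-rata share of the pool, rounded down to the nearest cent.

After Purchase 1: 330 on hand, pool $6,600.00 (≈ $20.0000 each)
After Purchase 2: 606 on hand, pool $11,844.00 (≈ $19.5446 each)
After Purchase 3: 794 on hand, pool $15,040.00 (≈ $18.9421 each)
Sale 1, sell 215: 215/794 × $15,040.00 → $4,072.54
Sale 2, sell 279: 279/579 × $10,967.46 → $5,284.83
Total COGS = $4,072.54 + $5,284.83 = $9,357.37
Ending inventory (cost pool remaining) = $5,682.63

COGS = $9,357.37; ending inventory = $5,682.63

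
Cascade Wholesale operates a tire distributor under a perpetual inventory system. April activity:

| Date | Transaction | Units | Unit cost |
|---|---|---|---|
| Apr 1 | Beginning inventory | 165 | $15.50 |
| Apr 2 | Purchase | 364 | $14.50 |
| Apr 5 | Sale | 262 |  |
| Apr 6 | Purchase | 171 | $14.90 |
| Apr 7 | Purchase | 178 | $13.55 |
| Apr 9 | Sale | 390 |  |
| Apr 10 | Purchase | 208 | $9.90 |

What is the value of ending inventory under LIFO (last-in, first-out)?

Ending inventory = $5,501.20

Apr 5, 262 sold [LIFO — newest first]: 262 @ $14.50 = $3,799.00
Apr 9, 390 sold [LIFO — newest first]: 178 @ $13.55 + 171 @ $14.90 + 41 @ $14.50 = $5,554.30
Total COGS = $3,799.00 + $5,554.30 = $9,353.30
Ending inventory: 165 @ $15.50 + 61 @ $14.50 + 208 @ $9.90 = $5,501.20
Check: goods available $14,854.50 = COGS $9,353.30 + ending $5,501.20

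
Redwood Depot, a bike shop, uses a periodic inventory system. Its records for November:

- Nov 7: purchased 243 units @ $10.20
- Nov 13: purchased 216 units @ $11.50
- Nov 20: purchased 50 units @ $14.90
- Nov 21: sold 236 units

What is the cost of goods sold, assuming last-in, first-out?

Nov 21, 236 sold [LIFO — newest first]: 50 @ $14.90 + 186 @ $11.50 = $2,884.00
Ending inventory: 243 @ $10.20 + 30 @ $11.50 = $2,823.60

COGS = $2,884.00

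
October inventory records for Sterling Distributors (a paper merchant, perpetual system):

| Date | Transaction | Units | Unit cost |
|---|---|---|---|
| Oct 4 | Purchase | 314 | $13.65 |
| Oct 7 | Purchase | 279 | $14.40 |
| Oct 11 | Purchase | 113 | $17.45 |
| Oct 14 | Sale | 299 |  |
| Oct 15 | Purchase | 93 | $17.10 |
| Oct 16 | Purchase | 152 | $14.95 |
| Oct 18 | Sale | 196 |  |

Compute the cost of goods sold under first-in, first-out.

Oct 14, 299 sold [FIFO — oldest first]: 299 @ $13.65 = $4,081.35
Oct 18, 196 sold [FIFO — oldest first]: 15 @ $13.65 + 181 @ $14.40 = $2,811.15
Total COGS = $4,081.35 + $2,811.15 = $6,892.50
Ending inventory: 98 @ $14.40 + 113 @ $17.45 + 93 @ $17.10 + 152 @ $14.95 = $7,245.75

COGS = $6,892.50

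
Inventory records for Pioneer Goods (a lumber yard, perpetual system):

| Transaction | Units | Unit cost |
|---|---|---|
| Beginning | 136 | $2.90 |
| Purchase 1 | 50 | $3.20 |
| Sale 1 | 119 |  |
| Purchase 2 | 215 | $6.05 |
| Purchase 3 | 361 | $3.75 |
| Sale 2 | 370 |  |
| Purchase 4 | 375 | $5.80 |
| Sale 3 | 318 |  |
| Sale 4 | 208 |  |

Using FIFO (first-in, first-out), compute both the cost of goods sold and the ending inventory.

COGS = $4,676.30; ending inventory = $707.60

Sale 1 (119) [FIFO — oldest first]: 119 @ $2.90 = $345.10
Sale 2 (370) [FIFO — oldest first]: 17 @ $2.90 + 50 @ $3.20 + 215 @ $6.05 + 88 @ $3.75 = $1,840.05
Sale 3 (318) [FIFO — oldest first]: 273 @ $3.75 + 45 @ $5.80 = $1,284.75
Sale 4 (208) [FIFO — oldest first]: 208 @ $5.80 = $1,206.40
Total COGS = $345.10 + $1,840.05 + $1,284.75 + $1,206.40 = $4,676.30
Ending inventory: 122 @ $5.80 = $707.60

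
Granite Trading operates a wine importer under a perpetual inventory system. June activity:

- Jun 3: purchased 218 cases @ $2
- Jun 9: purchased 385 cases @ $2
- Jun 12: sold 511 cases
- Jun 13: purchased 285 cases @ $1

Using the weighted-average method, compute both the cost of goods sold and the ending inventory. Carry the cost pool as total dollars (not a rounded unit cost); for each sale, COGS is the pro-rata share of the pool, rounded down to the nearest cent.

After Jun 3: 218 on hand, pool $436.00 (≈ $2.0000 each)
After Jun 9: 603 on hand, pool $1,206.00 (≈ $2.0000 each)
Jun 12, sell 511: 511/603 × $1,206.00 → $1,022.00
After Jun 13: 377 on hand, pool $469.00 (≈ $1.2440 each)
Ending inventory (cost pool remaining) = $469.00

COGS = $1,022.00; ending inventory = $469.00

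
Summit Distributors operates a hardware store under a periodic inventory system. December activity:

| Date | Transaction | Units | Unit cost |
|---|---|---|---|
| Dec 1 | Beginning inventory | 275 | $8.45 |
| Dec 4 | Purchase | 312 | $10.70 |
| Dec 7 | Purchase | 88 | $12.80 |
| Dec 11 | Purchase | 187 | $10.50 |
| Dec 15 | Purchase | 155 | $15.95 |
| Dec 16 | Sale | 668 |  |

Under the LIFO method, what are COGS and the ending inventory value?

COGS = $8,108.75; ending inventory = $3,115.55

Dec 16, 668 sold [LIFO — newest first]: 155 @ $15.95 + 187 @ $10.50 + 88 @ $12.80 + 238 @ $10.70 = $8,108.75
Ending inventory: 275 @ $8.45 + 74 @ $10.70 = $3,115.55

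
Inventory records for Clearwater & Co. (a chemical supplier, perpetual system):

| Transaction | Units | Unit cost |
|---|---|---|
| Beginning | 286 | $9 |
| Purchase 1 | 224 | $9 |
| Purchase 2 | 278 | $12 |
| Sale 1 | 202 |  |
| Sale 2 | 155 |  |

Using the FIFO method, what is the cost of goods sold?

Sale 1 (202) [FIFO — oldest first]: 202 @ $9 = $1,818
Sale 2 (155) [FIFO — oldest first]: 84 @ $9 + 71 @ $9 = $1,395
Total COGS = $1,818 + $1,395 = $3,213
Ending inventory: 153 @ $9 + 278 @ $12 = $4,713
Check: goods available $7,926 = COGS $3,213 + ending $4,713

COGS = $3,213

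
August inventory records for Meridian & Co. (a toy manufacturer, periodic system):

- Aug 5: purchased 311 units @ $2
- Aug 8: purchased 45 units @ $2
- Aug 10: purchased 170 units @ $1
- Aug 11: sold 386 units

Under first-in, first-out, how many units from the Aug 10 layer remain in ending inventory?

Aug 11, 386 sold [FIFO — oldest first]: 311 @ $2 + 45 @ $2 + 30 @ $1 = $742
Ending inventory: 140 @ $1 = $140

140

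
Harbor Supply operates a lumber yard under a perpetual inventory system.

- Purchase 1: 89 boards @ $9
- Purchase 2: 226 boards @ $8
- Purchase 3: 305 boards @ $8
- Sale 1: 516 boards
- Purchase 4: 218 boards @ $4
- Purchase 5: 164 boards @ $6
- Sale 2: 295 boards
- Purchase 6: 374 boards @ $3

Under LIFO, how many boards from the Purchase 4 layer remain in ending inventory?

87

Sale 1 (516) [LIFO — newest first]: 305 @ $8 + 211 @ $8 = $4,128
Sale 2 (295) [LIFO — newest first]: 164 @ $6 + 131 @ $4 = $1,508
Total COGS = $4,128 + $1,508 = $5,636
Ending inventory: 89 @ $9 + 15 @ $8 + 87 @ $4 + 374 @ $3 = $2,391
Check: goods available $8,027 = COGS $5,636 + ending $2,391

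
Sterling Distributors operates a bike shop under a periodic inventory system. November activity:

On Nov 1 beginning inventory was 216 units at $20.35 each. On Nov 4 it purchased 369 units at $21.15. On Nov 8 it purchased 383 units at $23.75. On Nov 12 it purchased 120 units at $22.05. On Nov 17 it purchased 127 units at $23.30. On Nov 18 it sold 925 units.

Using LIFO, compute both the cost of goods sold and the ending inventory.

Nov 18, 925 sold [LIFO — newest first]: 127 @ $23.30 + 120 @ $22.05 + 383 @ $23.75 + 295 @ $21.15 = $20,940.60
Ending inventory: 216 @ $20.35 + 74 @ $21.15 = $5,960.70
Check: goods available $26,901.30 = COGS $20,940.60 + ending $5,960.70

COGS = $20,940.60; ending inventory = $5,960.70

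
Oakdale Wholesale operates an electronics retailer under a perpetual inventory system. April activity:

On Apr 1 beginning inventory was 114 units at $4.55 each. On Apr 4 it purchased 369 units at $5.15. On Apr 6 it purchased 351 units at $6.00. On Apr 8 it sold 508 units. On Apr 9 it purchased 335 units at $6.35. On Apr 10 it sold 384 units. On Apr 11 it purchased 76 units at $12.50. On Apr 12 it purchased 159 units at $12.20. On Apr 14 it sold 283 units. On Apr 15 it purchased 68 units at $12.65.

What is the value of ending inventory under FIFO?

Apr 8, 508 sold [FIFO — oldest first]: 114 @ $4.55 + 369 @ $5.15 + 25 @ $6.00 = $2,569.05
Apr 10, 384 sold [FIFO — oldest first]: 326 @ $6.00 + 58 @ $6.35 = $2,324.30
Apr 14, 283 sold [FIFO — oldest first]: 277 @ $6.35 + 6 @ $12.50 = $1,833.95
Total COGS = $2,569.05 + $2,324.30 + $1,833.95 = $6,727.30
Ending inventory: 70 @ $12.50 + 159 @ $12.20 + 68 @ $12.65 = $3,675.00

Ending inventory = $3,675.00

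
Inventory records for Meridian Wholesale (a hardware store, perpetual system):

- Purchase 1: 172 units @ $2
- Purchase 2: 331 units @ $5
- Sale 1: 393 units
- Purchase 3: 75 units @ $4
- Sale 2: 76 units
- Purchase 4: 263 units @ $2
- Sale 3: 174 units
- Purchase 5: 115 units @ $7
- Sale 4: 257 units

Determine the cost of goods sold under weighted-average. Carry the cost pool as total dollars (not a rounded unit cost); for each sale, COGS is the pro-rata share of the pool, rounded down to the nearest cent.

After Purchase 1: 172 on hand, pool $344.00 (≈ $2.0000 each)
After Purchase 2: 503 on hand, pool $1,999.00 (≈ $3.9742 each)
Sale 1, sell 393: 393/503 × $1,999.00 → $1,561.84
After Purchase 3: 185 on hand, pool $737.16 (≈ $3.9846 each)
Sale 2, sell 76: 76/185 × $737.16 → $302.83
After Purchase 4: 372 on hand, pool $960.33 (≈ $2.5815 each)
Sale 3, sell 174: 174/372 × $960.33 → $449.18
After Purchase 5: 313 on hand, pool $1,316.15 (≈ $4.2050 each)
Sale 4, sell 257: 257/313 × $1,316.15 → $1,080.67
Total COGS = $1,561.84 + $302.83 + $449.18 + $1,080.67 = $3,394.52
Ending inventory (cost pool remaining) = $235.48

COGS = $3,394.52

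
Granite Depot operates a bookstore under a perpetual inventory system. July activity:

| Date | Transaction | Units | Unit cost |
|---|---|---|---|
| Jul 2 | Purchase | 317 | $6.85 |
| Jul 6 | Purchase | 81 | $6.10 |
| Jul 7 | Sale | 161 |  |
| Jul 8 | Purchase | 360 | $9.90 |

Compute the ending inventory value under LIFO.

Ending inventory = $5,187.45

Jul 7, 161 sold [LIFO — newest first]: 81 @ $6.10 + 80 @ $6.85 = $1,042.10
Ending inventory: 237 @ $6.85 + 360 @ $9.90 = $5,187.45
Check: goods available $6,229.55 = COGS $1,042.10 + ending $5,187.45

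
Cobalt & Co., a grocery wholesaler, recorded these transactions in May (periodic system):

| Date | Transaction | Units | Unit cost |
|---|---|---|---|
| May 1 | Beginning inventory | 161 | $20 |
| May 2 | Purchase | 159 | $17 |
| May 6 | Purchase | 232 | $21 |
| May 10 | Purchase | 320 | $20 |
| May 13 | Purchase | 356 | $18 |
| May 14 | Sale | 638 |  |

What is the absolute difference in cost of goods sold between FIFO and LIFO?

$467

FIFO COGS: 161 @ $20 + 159 @ $17 + 232 @ $21 + 86 @ $20 = $12,515
LIFO COGS: 356 @ $18 + 282 @ $20 = $12,048
Difference = |$12,515 − $12,048| = $467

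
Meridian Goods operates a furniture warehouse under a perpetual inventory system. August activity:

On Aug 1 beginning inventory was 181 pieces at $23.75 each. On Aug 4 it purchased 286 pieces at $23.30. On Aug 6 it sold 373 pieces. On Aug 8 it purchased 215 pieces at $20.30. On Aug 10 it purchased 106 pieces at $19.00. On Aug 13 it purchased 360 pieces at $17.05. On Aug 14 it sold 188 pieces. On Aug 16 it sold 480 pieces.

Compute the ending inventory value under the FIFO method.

Ending inventory = $1,824.35

Aug 6, 373 sold [FIFO — oldest first]: 181 @ $23.75 + 192 @ $23.30 = $8,772.35
Aug 14, 188 sold [FIFO — oldest first]: 94 @ $23.30 + 94 @ $20.30 = $4,098.40
Aug 16, 480 sold [FIFO — oldest first]: 121 @ $20.30 + 106 @ $19.00 + 253 @ $17.05 = $8,783.95
Total COGS = $8,772.35 + $4,098.40 + $8,783.95 = $21,654.70
Ending inventory: 107 @ $17.05 = $1,824.35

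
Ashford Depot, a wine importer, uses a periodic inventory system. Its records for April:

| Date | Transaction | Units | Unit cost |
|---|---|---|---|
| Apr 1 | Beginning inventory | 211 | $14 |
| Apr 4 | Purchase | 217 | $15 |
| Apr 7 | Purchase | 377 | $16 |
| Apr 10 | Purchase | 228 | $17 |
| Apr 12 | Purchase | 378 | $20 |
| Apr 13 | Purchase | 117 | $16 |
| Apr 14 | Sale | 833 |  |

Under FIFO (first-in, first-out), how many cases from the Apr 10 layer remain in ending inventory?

Apr 14, 833 sold [FIFO — oldest first]: 211 @ $14 + 217 @ $15 + 377 @ $16 + 28 @ $17 = $12,717
Ending inventory: 200 @ $17 + 378 @ $20 + 117 @ $16 = $12,832

200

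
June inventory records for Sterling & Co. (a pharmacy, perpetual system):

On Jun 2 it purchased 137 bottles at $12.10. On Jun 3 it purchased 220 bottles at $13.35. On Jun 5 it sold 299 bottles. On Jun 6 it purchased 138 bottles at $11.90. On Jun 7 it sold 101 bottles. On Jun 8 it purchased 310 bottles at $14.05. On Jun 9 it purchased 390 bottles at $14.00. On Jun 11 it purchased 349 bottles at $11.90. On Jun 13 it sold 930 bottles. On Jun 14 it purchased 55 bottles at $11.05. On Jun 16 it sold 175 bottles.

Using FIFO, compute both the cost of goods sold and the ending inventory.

COGS = $19,741.40; ending inventory = $1,071.85

Jun 5, 299 sold [FIFO — oldest first]: 137 @ $12.10 + 162 @ $13.35 = $3,820.40
Jun 7, 101 sold [FIFO — oldest first]: 58 @ $13.35 + 43 @ $11.90 = $1,286.00
Jun 13, 930 sold [FIFO — oldest first]: 95 @ $11.90 + 310 @ $14.05 + 390 @ $14.00 + 135 @ $11.90 = $12,552.50
Jun 16, 175 sold [FIFO — oldest first]: 175 @ $11.90 = $2,082.50
Total COGS = $3,820.40 + $1,286.00 + $12,552.50 + $2,082.50 = $19,741.40
Ending inventory: 39 @ $11.90 + 55 @ $11.05 = $1,071.85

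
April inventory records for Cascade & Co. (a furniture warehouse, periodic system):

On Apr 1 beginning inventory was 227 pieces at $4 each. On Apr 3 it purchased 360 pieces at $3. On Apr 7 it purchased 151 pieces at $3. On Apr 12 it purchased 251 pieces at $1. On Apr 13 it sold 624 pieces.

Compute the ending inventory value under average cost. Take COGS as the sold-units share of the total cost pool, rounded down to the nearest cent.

Ending inventory = $993.51

Apr 13, sell 624: 624/989 × $2,692.00 → $1,698.49
Ending inventory (cost pool remaining) = $993.51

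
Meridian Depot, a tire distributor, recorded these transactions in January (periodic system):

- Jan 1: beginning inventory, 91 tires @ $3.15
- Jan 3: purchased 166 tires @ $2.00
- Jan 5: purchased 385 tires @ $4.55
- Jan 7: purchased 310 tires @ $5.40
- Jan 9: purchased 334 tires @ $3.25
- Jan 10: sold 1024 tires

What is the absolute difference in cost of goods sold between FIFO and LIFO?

FIFO COGS: 91 @ $3.15 + 166 @ $2.00 + 385 @ $4.55 + 310 @ $5.40 + 72 @ $3.25 = $4,278.40
LIFO COGS: 334 @ $3.25 + 310 @ $5.40 + 380 @ $4.55 = $4,488.50
Difference = |$4,278.40 − $4,488.50| = $210.10

$210.10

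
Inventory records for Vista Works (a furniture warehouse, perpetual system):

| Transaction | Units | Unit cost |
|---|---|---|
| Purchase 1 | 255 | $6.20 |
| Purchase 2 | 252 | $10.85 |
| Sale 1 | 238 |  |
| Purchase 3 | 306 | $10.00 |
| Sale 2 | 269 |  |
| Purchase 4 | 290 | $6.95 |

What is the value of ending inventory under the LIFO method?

Ending inventory = $4,118.40

Sale 1 (238) [LIFO — newest first]: 238 @ $10.85 = $2,582.30
Sale 2 (269) [LIFO — newest first]: 269 @ $10.00 = $2,690.00
Total COGS = $2,582.30 + $2,690.00 = $5,272.30
Ending inventory: 255 @ $6.20 + 14 @ $10.85 + 37 @ $10.00 + 290 @ $6.95 = $4,118.40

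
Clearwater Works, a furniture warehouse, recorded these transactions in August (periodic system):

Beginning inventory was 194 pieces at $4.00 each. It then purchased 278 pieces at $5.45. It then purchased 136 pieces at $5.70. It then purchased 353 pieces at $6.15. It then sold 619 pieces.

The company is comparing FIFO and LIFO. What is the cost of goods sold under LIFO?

FIFO COGS: 194 @ $4.00 + 278 @ $5.45 + 136 @ $5.70 + 11 @ $6.15 = $3,133.95
LIFO COGS: 353 @ $6.15 + 136 @ $5.70 + 130 @ $5.45 = $3,654.65

COGS = $3,654.65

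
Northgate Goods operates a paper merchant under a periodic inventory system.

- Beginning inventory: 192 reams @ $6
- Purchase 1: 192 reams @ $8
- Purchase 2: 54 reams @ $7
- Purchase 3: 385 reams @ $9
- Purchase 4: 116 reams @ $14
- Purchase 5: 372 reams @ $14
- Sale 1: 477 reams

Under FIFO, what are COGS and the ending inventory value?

COGS = $3,417; ending inventory = $9,946

Sale 1 (477) [FIFO — oldest first]: 192 @ $6 + 192 @ $8 + 54 @ $7 + 39 @ $9 = $3,417
Ending inventory: 346 @ $9 + 116 @ $14 + 372 @ $14 = $9,946
Check: goods available $13,363 = COGS $3,417 + ending $9,946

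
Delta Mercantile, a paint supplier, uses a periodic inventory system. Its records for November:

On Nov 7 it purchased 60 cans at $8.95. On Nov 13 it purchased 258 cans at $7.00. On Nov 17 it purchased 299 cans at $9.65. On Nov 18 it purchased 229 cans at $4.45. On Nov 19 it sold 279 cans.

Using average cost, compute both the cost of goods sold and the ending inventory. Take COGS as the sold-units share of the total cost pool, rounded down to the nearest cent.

COGS = $2,060.31; ending inventory = $4,187.09

Nov 19, sell 279: 279/846 × $6,247.40 → $2,060.31
Ending inventory (cost pool remaining) = $4,187.09
Check: goods available $6,247.40 = COGS $2,060.31 + ending $4,187.09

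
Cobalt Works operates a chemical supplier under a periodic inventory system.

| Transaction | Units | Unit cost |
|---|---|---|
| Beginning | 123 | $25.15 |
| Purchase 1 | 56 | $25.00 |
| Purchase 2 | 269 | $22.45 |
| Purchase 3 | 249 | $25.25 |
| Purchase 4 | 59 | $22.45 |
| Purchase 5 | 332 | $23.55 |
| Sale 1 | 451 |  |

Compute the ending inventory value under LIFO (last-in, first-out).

Sale 1 (451) [LIFO — newest first]: 332 @ $23.55 + 59 @ $22.45 + 60 @ $25.25 = $10,658.15
Ending inventory: 123 @ $25.15 + 56 @ $25.00 + 269 @ $22.45 + 189 @ $25.25 = $15,304.75

Ending inventory = $15,304.75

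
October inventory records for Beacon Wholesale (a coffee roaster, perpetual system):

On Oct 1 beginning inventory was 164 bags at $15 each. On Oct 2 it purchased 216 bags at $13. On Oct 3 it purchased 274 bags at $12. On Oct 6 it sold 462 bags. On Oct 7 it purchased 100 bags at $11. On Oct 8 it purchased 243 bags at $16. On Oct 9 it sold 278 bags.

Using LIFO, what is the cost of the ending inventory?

Ending inventory = $3,539

Oct 6, 462 sold [LIFO — newest first]: 274 @ $12 + 188 @ $13 = $5,732
Oct 9, 278 sold [LIFO — newest first]: 243 @ $16 + 35 @ $11 = $4,273
Total COGS = $5,732 + $4,273 = $10,005
Ending inventory: 164 @ $15 + 28 @ $13 + 65 @ $11 = $3,539
Check: goods available $13,544 = COGS $10,005 + ending $3,539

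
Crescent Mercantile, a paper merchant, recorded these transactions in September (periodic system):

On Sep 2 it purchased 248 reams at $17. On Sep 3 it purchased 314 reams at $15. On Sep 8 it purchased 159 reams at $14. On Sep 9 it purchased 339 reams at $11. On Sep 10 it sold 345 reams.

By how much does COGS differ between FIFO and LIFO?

FIFO COGS: 248 @ $17 + 97 @ $15 = $5,671
LIFO COGS: 339 @ $11 + 6 @ $14 = $3,813
Difference = |$5,671 − $3,813| = $1,858

$1,858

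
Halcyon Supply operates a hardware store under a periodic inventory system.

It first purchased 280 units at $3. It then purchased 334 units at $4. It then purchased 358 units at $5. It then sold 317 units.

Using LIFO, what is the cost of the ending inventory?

Sale 1 (317) [LIFO — newest first]: 317 @ $5 = $1,585
Ending inventory: 280 @ $3 + 334 @ $4 + 41 @ $5 = $2,381

Ending inventory = $2,381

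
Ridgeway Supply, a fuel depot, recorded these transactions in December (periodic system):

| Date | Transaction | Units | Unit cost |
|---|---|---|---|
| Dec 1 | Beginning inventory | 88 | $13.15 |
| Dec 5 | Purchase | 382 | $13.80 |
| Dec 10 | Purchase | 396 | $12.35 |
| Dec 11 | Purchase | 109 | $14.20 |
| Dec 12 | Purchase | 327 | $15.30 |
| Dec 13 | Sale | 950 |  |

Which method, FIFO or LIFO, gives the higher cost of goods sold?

FIFO COGS: 88 @ $13.15 + 382 @ $13.80 + 396 @ $12.35 + 84 @ $14.20 = $12,512.20
LIFO COGS: 327 @ $15.30 + 109 @ $14.20 + 396 @ $12.35 + 118 @ $13.80 = $13,069.90

LIFO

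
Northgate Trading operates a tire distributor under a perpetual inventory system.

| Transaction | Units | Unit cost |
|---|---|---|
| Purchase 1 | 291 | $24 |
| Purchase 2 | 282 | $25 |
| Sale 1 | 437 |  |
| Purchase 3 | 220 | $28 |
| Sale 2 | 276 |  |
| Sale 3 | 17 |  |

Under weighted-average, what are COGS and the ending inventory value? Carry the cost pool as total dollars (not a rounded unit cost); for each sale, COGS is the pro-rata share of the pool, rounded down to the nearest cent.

COGS = $18,514.42; ending inventory = $1,679.58

After Purchase 1: 291 on hand, pool $6,984.00 (≈ $24.0000 each)
After Purchase 2: 573 on hand, pool $14,034.00 (≈ $24.4921 each)
Sale 1, sell 437: 437/573 × $14,034.00 → $10,703.06
After Purchase 3: 356 on hand, pool $9,490.94 (≈ $26.6599 each)
Sale 2, sell 276: 276/356 × $9,490.94 → $7,358.14
Sale 3, sell 17: 17/80 × $2,132.80 → $453.22
Total COGS = $10,703.06 + $7,358.14 + $453.22 = $18,514.42
Ending inventory (cost pool remaining) = $1,679.58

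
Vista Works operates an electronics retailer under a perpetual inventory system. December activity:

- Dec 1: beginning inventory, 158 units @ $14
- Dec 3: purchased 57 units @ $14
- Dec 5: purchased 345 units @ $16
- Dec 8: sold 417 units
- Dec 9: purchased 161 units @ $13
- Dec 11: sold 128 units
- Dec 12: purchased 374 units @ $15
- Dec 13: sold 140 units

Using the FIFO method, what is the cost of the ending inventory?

Ending inventory = $6,078

Dec 8, 417 sold [FIFO — oldest first]: 158 @ $14 + 57 @ $14 + 202 @ $16 = $6,242
Dec 11, 128 sold [FIFO — oldest first]: 128 @ $16 = $2,048
Dec 13, 140 sold [FIFO — oldest first]: 15 @ $16 + 125 @ $13 = $1,865
Total COGS = $6,242 + $2,048 + $1,865 = $10,155
Ending inventory: 36 @ $13 + 374 @ $15 = $6,078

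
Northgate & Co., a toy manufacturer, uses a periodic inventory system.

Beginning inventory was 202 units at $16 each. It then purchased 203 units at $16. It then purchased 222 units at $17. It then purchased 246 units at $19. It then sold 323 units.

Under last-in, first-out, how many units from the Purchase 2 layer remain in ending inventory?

Sale 1 (323) [LIFO — newest first]: 246 @ $19 + 77 @ $17 = $5,983
Ending inventory: 202 @ $16 + 203 @ $16 + 145 @ $17 = $8,945
Check: goods available $14,928 = COGS $5,983 + ending $8,945

145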